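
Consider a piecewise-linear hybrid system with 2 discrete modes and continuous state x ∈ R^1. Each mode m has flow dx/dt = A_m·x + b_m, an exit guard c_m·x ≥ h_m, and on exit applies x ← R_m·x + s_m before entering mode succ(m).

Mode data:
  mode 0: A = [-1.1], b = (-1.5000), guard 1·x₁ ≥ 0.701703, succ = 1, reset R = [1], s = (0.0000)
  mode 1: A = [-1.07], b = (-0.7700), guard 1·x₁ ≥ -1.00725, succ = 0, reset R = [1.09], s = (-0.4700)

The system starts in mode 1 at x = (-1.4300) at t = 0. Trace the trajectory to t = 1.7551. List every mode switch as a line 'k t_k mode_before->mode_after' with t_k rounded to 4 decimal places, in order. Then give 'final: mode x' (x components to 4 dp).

1 0.8450 1->0
final: 0 -1.4387

Mode 1: guard c·x = -1.0072 hit at Δt = 0.8450 (t = 0.8450), x⁻ = (-1.0072) → reset → x⁺ = (-1.5679), jump to mode 0
Mode 0: flow for 0.9101 to horizon, guard not reached → x = (-1.4387)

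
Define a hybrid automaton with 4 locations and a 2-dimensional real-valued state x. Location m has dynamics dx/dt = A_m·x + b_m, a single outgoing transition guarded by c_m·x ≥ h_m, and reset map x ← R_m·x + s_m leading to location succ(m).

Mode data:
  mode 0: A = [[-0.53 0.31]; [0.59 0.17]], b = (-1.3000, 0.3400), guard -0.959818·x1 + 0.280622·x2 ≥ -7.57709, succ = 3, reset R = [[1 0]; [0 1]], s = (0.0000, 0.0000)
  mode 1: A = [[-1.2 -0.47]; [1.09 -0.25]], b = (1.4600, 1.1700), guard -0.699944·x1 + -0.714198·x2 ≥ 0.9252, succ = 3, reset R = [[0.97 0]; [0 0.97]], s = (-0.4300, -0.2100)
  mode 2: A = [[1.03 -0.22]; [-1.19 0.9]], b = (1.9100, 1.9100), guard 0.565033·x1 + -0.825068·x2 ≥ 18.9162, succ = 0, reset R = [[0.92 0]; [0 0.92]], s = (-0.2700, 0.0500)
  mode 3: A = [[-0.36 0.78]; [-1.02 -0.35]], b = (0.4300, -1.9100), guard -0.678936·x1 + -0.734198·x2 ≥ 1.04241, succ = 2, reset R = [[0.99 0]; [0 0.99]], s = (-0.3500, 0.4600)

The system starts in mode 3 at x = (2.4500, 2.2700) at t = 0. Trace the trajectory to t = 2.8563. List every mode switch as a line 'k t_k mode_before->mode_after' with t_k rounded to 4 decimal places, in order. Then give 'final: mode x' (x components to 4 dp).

1 1.2309 3->2
2 2.5195 2->0
final: 0 7.4356 -12.2574

Mode 3: guard c·x = 1.0424 hit at Δt = 1.2309 (t = 1.2309), x⁻ = (1.4388, -2.7503) → reset → x⁺ = (1.0744, -2.2628), jump to mode 2
Mode 2: guard c·x = 18.9162 hit at Δt = 1.2886 (t = 2.5195), x⁻ = (12.0641, -14.6649) → reset → x⁺ = (10.8290, -13.4417), jump to mode 0
Mode 0: flow for 0.3368 to horizon, guard not reached → x = (7.4356, -12.2574)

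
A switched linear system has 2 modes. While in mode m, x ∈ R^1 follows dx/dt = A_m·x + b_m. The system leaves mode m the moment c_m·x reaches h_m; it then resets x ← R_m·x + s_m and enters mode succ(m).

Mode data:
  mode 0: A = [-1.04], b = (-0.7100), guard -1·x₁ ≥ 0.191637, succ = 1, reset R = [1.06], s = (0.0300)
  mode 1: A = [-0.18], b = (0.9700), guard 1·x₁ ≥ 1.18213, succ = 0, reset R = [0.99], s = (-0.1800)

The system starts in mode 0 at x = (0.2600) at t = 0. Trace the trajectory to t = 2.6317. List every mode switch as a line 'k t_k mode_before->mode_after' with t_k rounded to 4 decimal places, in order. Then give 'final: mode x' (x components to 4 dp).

1 0.6271 0->1
2 2.1786 1->0
final: 0 0.3617

Mode 0: guard c·x = 0.1916 hit at Δt = 0.6271 (t = 0.6271), x⁻ = (-0.1916) → reset → x⁺ = (-0.1731), jump to mode 1
Mode 1: guard c·x = 1.1821 hit at Δt = 1.5515 (t = 2.1786), x⁻ = (1.1821) → reset → x⁺ = (0.9903), jump to mode 0
Mode 0: flow for 0.4531 to horizon, guard not reached → x = (0.3617)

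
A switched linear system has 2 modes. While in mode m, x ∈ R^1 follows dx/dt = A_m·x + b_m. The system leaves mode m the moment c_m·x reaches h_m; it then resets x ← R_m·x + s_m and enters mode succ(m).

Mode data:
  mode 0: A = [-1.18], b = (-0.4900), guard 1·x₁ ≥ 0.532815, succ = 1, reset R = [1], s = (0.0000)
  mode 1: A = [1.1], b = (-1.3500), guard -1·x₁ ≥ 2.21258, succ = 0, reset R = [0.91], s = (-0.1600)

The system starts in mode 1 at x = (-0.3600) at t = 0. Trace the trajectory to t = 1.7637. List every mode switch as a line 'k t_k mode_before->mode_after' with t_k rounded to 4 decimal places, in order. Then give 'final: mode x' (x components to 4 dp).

Mode 1: guard c·x = 2.2126 hit at Δt = 0.7031 (t = 0.7031), x⁻ = (-2.2126) → reset → x⁺ = (-2.1734), jump to mode 0
Mode 0: flow for 1.0606 to horizon, guard not reached → x = (-0.9182)

1 0.7031 1->0
final: 0 -0.9182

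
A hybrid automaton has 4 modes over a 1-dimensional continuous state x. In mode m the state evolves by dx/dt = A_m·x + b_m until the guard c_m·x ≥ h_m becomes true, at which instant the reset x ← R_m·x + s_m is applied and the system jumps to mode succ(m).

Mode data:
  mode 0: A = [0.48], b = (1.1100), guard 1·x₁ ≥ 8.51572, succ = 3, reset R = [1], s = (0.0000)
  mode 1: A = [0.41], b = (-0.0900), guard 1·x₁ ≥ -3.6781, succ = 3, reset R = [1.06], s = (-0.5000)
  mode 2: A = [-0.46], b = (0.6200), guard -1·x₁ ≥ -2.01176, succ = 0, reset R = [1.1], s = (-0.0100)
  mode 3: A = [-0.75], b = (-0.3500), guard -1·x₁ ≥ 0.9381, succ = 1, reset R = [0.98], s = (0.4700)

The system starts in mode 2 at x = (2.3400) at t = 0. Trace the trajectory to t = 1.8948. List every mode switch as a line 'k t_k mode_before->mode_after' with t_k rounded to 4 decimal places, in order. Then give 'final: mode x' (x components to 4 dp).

1 0.8733 2->0
final: 0 5.0605

Mode 2: guard c·x = -2.0118 hit at Δt = 0.8733 (t = 0.8733), x⁻ = (2.0118) → reset → x⁺ = (2.2029), jump to mode 0
Mode 0: flow for 1.0215 to horizon, guard not reached → x = (5.0605)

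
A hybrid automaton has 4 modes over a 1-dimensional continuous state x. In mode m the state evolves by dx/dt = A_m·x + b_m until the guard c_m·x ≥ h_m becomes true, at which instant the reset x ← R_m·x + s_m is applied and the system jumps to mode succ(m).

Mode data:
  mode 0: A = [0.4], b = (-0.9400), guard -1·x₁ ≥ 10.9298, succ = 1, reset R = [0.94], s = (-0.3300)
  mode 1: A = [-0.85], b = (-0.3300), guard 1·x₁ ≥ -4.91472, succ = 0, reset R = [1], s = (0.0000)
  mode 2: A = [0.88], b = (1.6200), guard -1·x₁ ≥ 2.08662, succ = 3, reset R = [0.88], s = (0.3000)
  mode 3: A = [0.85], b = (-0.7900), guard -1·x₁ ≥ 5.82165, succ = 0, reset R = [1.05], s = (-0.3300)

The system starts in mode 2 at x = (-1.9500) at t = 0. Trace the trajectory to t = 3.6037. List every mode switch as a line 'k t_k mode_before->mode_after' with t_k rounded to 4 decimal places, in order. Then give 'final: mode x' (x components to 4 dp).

Mode 2: guard c·x = 2.0866 hit at Δt = 0.9227 (t = 0.9227), x⁻ = (-2.0866) → reset → x⁺ = (-1.5362), jump to mode 3
Mode 3: guard c·x = 5.8216 hit at Δt = 1.1850 (t = 2.1077), x⁻ = (-5.8216) → reset → x⁺ = (-6.4427), jump to mode 0
Mode 0: guard c·x = 10.9298 hit at Δt = 1.0308 (t = 3.1385), x⁻ = (-10.9298) → reset → x⁺ = (-10.6040), jump to mode 1
Mode 1: flow for 0.4652 to horizon, guard not reached → x = (-7.2675)

1 0.9227 2->3
2 2.1077 3->0
3 3.1385 0->1
final: 1 -7.2675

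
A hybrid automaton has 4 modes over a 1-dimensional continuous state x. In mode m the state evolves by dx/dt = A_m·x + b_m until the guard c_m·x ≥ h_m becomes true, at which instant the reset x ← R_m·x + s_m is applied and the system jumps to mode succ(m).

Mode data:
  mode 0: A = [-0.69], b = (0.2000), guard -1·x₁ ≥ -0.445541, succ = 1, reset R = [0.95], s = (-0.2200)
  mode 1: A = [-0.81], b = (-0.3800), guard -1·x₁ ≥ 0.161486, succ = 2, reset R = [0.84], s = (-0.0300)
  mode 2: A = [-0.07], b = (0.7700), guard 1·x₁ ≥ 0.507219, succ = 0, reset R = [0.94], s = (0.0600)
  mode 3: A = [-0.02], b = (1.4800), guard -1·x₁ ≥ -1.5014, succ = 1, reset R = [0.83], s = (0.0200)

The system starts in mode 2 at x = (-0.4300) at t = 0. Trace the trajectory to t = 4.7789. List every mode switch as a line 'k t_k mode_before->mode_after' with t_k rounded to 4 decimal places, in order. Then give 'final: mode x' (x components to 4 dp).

1 1.2222 2->0
2 1.8907 0->1
3 2.8560 1->2
4 3.7439 2->0
5 4.4124 0->1
final: 1 0.0306

Mode 2: guard c·x = 0.5072 hit at Δt = 1.2222 (t = 1.2222), x⁻ = (0.5072) → reset → x⁺ = (0.5368), jump to mode 0
Mode 0: guard c·x = -0.4455 hit at Δt = 0.6685 (t = 1.8907), x⁻ = (0.4455) → reset → x⁺ = (0.2033), jump to mode 1
Mode 1: guard c·x = 0.1615 hit at Δt = 0.9653 (t = 2.8560), x⁻ = (-0.1615) → reset → x⁺ = (-0.1656), jump to mode 2
Mode 2: guard c·x = 0.5072 hit at Δt = 0.8879 (t = 3.7439), x⁻ = (0.5072) → reset → x⁺ = (0.5368), jump to mode 0
Mode 0: guard c·x = -0.4455 hit at Δt = 0.6685 (t = 4.4124), x⁻ = (0.4455) → reset → x⁺ = (0.2033), jump to mode 1
Mode 1: flow for 0.3665 to horizon, guard not reached → x = (0.0306)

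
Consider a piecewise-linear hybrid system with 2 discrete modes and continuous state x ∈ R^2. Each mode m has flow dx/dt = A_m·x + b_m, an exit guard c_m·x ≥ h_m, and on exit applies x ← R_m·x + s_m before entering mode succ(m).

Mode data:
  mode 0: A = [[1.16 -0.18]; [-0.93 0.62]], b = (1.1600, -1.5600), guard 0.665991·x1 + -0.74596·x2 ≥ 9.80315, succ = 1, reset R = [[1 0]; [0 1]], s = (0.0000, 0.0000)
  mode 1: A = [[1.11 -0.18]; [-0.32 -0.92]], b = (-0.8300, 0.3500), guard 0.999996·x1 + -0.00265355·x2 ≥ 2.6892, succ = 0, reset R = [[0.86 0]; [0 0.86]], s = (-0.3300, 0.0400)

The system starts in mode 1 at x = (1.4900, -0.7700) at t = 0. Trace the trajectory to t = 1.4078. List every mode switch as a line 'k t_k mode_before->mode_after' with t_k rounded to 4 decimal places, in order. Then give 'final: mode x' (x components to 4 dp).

1 0.7949 1->0
final: 0 5.3569 -4.1051

Mode 1: guard c·x = 2.6892 hit at Δt = 0.7949 (t = 0.7949), x⁻ = (2.6878, -0.5479) → reset → x⁺ = (1.9815, -0.4312), jump to mode 0
Mode 0: flow for 0.6129 to horizon, guard not reached → x = (5.3569, -4.1051)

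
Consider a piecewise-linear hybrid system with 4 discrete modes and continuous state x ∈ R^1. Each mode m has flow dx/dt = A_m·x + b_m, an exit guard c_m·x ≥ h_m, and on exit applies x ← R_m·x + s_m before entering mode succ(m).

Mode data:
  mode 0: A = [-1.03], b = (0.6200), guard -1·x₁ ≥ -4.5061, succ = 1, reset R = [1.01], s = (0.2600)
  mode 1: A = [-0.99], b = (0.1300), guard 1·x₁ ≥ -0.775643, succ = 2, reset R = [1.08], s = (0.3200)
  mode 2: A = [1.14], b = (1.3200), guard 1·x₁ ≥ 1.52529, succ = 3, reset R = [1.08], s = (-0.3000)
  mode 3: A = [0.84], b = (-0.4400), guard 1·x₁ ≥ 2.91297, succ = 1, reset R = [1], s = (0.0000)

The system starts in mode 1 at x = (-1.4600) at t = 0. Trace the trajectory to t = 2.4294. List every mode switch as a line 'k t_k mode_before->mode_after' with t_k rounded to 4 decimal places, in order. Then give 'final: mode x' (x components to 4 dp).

Mode 1: guard c·x = -0.7756 hit at Δt = 0.5679 (t = 0.5679), x⁻ = (-0.7756) → reset → x⁺ = (-0.5177), jump to mode 2
Mode 2: guard c·x = 1.5253 hit at Δt = 1.2570 (t = 1.8249), x⁻ = (1.5253) → reset → x⁺ = (1.3473), jump to mode 3
Mode 3: flow for 0.6045 to horizon, guard not reached → x = (1.8921)

1 0.5679 1->2
2 1.8249 2->3
final: 3 1.8921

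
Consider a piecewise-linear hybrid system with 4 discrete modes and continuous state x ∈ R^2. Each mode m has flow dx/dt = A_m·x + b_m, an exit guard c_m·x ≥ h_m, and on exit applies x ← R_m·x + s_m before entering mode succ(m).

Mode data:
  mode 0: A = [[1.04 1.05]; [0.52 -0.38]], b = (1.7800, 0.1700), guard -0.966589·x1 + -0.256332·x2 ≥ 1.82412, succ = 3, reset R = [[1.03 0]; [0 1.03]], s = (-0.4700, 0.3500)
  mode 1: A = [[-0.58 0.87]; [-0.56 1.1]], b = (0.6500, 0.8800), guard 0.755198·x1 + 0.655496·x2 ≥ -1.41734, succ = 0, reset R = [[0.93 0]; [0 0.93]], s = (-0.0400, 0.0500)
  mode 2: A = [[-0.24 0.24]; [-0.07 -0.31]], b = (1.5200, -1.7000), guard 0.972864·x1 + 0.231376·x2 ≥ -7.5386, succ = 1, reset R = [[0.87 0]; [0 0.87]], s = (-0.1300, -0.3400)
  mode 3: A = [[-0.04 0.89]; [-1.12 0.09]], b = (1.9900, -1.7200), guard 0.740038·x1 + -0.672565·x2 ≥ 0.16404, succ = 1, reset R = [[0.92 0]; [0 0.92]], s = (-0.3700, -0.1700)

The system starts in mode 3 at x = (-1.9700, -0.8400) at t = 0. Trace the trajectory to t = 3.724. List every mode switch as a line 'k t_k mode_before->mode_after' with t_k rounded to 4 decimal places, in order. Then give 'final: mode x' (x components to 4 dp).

1 0.9329 3->1
2 1.4820 1->0
3 3.0409 0->3
final: 3 -1.1225 -0.7101

Mode 3: guard c·x = 0.1640 hit at Δt = 0.9329 (t = 0.9329), x⁻ = (-0.7809, -1.1032) → reset → x⁺ = (-1.0885, -1.1849), jump to mode 1
Mode 1: guard c·x = -1.4173 hit at Δt = 0.5491 (t = 1.4820), x⁻ = (-0.9471, -1.0711) → reset → x⁺ = (-0.9208, -0.9462), jump to mode 0
Mode 0: guard c·x = 1.8241 hit at Δt = 1.5589 (t = 3.0409), x⁻ = (-1.6074, -1.0549) → reset → x⁺ = (-2.1257, -0.7365), jump to mode 3
Mode 3: flow for 0.6831 to horizon, guard not reached → x = (-1.1225, -0.7101)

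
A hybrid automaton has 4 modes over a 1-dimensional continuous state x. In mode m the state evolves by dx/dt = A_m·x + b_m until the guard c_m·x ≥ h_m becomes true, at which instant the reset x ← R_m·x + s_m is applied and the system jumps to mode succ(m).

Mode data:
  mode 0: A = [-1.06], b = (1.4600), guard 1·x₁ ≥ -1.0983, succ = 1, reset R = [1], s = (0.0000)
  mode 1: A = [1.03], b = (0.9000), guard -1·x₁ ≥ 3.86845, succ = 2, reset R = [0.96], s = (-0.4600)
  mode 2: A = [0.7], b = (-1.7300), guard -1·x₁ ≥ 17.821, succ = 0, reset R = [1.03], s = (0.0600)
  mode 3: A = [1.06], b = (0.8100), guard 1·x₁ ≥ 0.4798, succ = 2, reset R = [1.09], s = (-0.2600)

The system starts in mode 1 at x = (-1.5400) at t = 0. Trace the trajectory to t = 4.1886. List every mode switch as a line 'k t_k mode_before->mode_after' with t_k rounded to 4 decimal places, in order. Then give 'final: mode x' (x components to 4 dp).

1 1.4592 1->2
2 3.0540 2->0
final: 0 -4.5322

Mode 1: guard c·x = 3.8685 hit at Δt = 1.4592 (t = 1.4592), x⁻ = (-3.8685) → reset → x⁺ = (-4.1737), jump to mode 2
Mode 2: guard c·x = 17.8210 hit at Δt = 1.5948 (t = 3.0540), x⁻ = (-17.8210) → reset → x⁺ = (-18.2956), jump to mode 0
Mode 0: flow for 1.1346 to horizon, guard not reached → x = (-4.5322)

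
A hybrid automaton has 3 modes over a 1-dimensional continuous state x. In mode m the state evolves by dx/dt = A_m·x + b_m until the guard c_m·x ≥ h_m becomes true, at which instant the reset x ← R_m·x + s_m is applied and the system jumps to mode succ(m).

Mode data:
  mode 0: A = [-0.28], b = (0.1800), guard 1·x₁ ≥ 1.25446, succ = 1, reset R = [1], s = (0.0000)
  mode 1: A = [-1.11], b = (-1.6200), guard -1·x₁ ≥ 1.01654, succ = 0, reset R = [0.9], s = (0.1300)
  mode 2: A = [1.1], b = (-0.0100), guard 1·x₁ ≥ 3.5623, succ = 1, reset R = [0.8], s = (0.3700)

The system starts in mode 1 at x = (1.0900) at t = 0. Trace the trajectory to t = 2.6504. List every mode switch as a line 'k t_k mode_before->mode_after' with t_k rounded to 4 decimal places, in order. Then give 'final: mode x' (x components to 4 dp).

Mode 1: guard c·x = 1.0165 hit at Δt = 1.5768 (t = 1.5768), x⁻ = (-1.0165) → reset → x⁺ = (-0.7849), jump to mode 0
Mode 0: flow for 1.0736 to horizon, guard not reached → x = (-0.4142)

1 1.5768 1->0
final: 0 -0.4142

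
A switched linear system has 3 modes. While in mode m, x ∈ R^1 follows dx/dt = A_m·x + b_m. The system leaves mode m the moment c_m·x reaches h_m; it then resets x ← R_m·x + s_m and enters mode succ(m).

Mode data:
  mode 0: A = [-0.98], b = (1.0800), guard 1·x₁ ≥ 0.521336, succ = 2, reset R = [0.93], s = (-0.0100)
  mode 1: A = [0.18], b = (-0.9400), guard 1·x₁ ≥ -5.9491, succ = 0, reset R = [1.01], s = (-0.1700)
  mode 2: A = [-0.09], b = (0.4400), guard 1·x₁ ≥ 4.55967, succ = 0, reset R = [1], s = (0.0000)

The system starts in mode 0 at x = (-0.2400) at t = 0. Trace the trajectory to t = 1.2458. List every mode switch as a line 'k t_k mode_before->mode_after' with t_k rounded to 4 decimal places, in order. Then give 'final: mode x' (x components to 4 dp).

1 0.8548 0->2
final: 2 0.6275

Mode 0: guard c·x = 0.5213 hit at Δt = 0.8548 (t = 0.8548), x⁻ = (0.5213) → reset → x⁺ = (0.4748), jump to mode 2
Mode 2: flow for 0.3910 to horizon, guard not reached → x = (0.6275)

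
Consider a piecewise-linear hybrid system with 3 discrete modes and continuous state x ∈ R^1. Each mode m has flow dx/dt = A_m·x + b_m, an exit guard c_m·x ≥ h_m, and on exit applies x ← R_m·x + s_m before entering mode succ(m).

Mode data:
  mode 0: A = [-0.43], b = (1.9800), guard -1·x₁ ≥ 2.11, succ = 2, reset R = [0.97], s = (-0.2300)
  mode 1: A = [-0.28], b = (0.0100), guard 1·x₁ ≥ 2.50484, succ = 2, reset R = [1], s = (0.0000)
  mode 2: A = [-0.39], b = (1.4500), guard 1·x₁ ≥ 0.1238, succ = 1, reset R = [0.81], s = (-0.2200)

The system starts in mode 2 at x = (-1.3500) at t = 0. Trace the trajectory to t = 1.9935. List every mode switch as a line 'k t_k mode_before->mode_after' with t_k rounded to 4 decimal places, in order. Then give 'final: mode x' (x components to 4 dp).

1 0.8811 2->1
final: 1 -0.0781

Mode 2: guard c·x = 0.1238 hit at Δt = 0.8811 (t = 0.8811), x⁻ = (0.1238) → reset → x⁺ = (-0.1197), jump to mode 1
Mode 1: flow for 1.1124 to horizon, guard not reached → x = (-0.0781)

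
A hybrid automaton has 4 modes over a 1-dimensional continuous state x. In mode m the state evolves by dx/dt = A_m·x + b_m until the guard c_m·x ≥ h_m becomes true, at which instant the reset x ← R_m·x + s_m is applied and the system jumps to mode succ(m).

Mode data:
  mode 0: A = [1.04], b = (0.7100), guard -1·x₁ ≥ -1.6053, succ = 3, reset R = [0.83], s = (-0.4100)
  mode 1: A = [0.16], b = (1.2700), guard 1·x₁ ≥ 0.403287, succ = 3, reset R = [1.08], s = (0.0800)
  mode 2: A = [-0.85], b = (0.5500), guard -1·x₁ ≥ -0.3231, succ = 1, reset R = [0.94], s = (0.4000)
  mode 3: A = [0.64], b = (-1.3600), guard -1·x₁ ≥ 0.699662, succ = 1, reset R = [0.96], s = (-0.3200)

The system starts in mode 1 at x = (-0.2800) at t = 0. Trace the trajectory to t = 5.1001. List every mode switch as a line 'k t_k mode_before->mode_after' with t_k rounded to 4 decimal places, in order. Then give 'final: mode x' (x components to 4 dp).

1 0.5342 1->3
2 1.4131 3->1
3 2.5570 1->3
4 3.4359 3->1
5 4.5797 1->3
final: 3 -0.1205

Mode 1: guard c·x = 0.4033 hit at Δt = 0.5342 (t = 0.5342), x⁻ = (0.4033) → reset → x⁺ = (0.5155), jump to mode 3
Mode 3: guard c·x = 0.6997 hit at Δt = 0.8789 (t = 1.4131), x⁻ = (-0.6997) → reset → x⁺ = (-0.9917), jump to mode 1
Mode 1: guard c·x = 0.4033 hit at Δt = 1.1439 (t = 2.5570), x⁻ = (0.4033) → reset → x⁺ = (0.5155), jump to mode 3
Mode 3: guard c·x = 0.6997 hit at Δt = 0.8789 (t = 3.4359), x⁻ = (-0.6997) → reset → x⁺ = (-0.9917), jump to mode 1
Mode 1: guard c·x = 0.4033 hit at Δt = 1.1439 (t = 4.5797), x⁻ = (0.4033) → reset → x⁺ = (0.5155), jump to mode 3
Mode 3: flow for 0.5204 to horizon, guard not reached → x = (-0.1205)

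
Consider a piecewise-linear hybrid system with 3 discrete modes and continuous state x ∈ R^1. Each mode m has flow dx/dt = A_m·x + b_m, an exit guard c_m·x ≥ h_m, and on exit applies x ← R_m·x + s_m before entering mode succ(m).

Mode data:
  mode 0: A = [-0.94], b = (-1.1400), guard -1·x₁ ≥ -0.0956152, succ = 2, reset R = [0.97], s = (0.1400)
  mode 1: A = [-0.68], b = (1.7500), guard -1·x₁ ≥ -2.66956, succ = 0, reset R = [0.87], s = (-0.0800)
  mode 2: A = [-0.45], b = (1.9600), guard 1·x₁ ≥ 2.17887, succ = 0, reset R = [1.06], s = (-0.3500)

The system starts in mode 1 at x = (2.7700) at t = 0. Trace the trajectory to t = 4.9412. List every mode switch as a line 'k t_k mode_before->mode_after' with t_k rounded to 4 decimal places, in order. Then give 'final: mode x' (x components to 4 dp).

1 1.0527 1->0
2 2.0858 0->2
3 3.5052 2->0
4 4.4474 0->2
final: 2 1.0542

Mode 1: guard c·x = -2.6696 hit at Δt = 1.0527 (t = 1.0527), x⁻ = (2.6696) → reset → x⁺ = (2.2425), jump to mode 0
Mode 0: guard c·x = -0.0956 hit at Δt = 1.0331 (t = 2.0858), x⁻ = (0.0956) → reset → x⁺ = (0.2327), jump to mode 2
Mode 2: guard c·x = 2.1789 hit at Δt = 1.4194 (t = 3.5052), x⁻ = (2.1789) → reset → x⁺ = (1.9596), jump to mode 0
Mode 0: guard c·x = -0.0956 hit at Δt = 0.9422 (t = 4.4474), x⁻ = (0.0956) → reset → x⁺ = (0.2327), jump to mode 2
Mode 2: flow for 0.4938 to horizon, guard not reached → x = (1.0542)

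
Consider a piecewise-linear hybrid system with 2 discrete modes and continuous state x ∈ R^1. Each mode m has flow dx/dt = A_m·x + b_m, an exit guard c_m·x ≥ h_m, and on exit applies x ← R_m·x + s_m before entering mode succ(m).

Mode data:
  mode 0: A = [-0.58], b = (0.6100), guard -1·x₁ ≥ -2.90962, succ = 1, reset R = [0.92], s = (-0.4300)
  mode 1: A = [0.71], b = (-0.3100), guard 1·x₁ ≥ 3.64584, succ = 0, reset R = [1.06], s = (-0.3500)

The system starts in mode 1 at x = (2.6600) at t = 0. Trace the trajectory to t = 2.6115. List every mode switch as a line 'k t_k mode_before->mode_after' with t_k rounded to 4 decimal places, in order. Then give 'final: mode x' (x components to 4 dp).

Mode 1: guard c·x = 3.6458 hit at Δt = 0.5169 (t = 0.5169), x⁻ = (3.6458) → reset → x⁺ = (3.5146), jump to mode 0
Mode 0: guard c·x = -2.9096 hit at Δt = 0.4860 (t = 1.0029), x⁻ = (2.9096) → reset → x⁺ = (2.2469), jump to mode 1
Mode 1: guard c·x = 3.6458 hit at Δt = 0.8064 (t = 1.8093), x⁻ = (3.6458) → reset → x⁺ = (3.5146), jump to mode 0
Mode 0: guard c·x = -2.9096 hit at Δt = 0.4860 (t = 2.2953), x⁻ = (2.9096) → reset → x⁺ = (2.2469), jump to mode 1
Mode 1: flow for 0.3162 to horizon, guard not reached → x = (2.7024)

1 0.5169 1->0
2 1.0029 0->1
3 1.8093 1->0
4 2.2953 0->1
final: 1 2.7024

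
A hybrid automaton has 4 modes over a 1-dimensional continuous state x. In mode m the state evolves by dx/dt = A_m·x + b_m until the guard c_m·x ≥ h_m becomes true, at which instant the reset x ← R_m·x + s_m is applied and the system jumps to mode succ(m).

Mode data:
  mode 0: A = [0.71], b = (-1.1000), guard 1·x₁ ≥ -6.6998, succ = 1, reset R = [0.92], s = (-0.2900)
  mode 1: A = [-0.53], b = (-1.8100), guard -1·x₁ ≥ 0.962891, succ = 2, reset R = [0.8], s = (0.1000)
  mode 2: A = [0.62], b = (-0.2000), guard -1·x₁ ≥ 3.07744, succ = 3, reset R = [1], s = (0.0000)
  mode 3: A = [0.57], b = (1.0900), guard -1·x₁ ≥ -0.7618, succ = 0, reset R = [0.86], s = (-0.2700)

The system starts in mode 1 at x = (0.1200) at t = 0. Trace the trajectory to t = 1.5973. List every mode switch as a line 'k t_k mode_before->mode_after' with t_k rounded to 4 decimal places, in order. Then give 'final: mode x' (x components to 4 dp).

Mode 1: guard c·x = 0.9629 hit at Δt = 0.6901 (t = 0.6901), x⁻ = (-0.9629) → reset → x⁺ = (-0.6703), jump to mode 2
Mode 2: flow for 0.9072 to horizon, guard not reached → x = (-1.4199)

1 0.6901 1->2
final: 2 -1.4199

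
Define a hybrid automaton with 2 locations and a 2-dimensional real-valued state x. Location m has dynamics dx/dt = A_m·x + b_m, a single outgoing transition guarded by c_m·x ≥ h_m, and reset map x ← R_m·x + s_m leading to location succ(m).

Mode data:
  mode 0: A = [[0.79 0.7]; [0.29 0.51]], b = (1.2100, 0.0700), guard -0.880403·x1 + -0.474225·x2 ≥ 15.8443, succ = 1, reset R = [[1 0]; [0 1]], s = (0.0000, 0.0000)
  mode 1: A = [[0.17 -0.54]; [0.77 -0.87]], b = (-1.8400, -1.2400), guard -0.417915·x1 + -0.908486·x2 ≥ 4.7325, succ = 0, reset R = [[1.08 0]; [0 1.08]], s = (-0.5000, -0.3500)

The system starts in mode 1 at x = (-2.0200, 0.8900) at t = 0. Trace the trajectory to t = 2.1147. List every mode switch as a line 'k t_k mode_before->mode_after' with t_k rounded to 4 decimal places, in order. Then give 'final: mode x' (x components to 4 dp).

1 1.4488 1->0
final: 0 -11.1207 -6.9608

Mode 1: guard c·x = 4.7325 hit at Δt = 1.4488 (t = 1.4488), x⁻ = (-4.5152, -3.1322) → reset → x⁺ = (-5.3764, -3.7327), jump to mode 0
Mode 0: flow for 0.6659 to horizon, guard not reached → x = (-11.1207, -6.9608)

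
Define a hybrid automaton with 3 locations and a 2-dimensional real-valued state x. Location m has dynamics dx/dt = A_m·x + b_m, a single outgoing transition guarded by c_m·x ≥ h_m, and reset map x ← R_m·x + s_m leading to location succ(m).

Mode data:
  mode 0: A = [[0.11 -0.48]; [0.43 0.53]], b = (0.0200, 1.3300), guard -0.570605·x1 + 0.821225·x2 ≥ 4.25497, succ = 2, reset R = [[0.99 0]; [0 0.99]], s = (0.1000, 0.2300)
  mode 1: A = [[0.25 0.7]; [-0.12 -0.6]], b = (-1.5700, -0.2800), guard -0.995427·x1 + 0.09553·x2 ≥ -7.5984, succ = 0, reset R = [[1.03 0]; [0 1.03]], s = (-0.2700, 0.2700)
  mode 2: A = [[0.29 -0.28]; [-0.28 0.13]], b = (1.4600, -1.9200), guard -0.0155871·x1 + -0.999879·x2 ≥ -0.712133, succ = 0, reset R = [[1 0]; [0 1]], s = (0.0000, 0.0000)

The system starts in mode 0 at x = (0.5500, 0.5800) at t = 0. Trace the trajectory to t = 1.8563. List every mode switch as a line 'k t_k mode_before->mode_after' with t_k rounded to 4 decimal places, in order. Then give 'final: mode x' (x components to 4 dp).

1 1.5011 0->2
final: 2 -1.0157 4.2228

Mode 0: guard c·x = 4.2550 hit at Δt = 1.5011 (t = 1.5011), x⁻ = (-1.1027, 4.4151) → reset → x⁺ = (-0.9917, 4.6009), jump to mode 2
Mode 2: flow for 0.3552 to horizon, guard not reached → x = (-1.0157, 4.2228)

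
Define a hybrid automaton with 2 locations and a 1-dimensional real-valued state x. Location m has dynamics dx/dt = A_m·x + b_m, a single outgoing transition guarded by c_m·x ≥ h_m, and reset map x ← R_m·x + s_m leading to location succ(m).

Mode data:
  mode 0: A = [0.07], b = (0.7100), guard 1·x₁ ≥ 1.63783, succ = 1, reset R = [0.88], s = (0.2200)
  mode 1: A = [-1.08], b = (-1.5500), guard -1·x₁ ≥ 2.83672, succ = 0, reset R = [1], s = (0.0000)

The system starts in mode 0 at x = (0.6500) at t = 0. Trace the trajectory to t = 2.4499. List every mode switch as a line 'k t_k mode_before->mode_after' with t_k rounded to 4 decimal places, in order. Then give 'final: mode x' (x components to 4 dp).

Mode 0: guard c·x = 1.6378 hit at Δt = 1.2511 (t = 1.2511), x⁻ = (1.6378) → reset → x⁺ = (1.6613), jump to mode 1
Mode 1: flow for 1.1988 to horizon, guard not reached → x = (-0.5868)

1 1.2511 0->1
final: 1 -0.5868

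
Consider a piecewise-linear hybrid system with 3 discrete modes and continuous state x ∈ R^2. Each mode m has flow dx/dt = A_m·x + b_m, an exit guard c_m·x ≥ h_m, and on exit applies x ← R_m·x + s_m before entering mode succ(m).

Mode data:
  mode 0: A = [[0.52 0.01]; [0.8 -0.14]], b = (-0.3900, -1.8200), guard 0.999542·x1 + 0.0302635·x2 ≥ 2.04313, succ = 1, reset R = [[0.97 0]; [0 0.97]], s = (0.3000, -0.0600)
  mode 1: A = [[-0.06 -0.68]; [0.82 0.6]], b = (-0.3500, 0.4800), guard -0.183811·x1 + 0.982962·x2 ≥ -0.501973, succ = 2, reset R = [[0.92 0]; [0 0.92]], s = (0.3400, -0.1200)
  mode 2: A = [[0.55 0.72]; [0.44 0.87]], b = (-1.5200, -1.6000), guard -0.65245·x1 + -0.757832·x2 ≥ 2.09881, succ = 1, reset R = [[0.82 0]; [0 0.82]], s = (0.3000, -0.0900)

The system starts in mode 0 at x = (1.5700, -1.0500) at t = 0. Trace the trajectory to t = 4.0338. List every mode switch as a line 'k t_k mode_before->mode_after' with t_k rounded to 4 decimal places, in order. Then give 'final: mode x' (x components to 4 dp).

Mode 0: guard c·x = 2.0431 hit at Δt = 0.9537 (t = 0.9537), x⁻ = (2.0819, -1.2504) → reset → x⁺ = (2.3195, -1.2728), jump to mode 1
Mode 1: guard c·x = -0.5020 hit at Δt = 0.6015 (t = 1.5552), x⁻ = (2.3148, -0.0778) → reset → x⁺ = (2.4696, -0.1916), jump to mode 2
Mode 2: guard c·x = 2.0988 hit at Δt = 1.5273 (t = 3.0825), x⁻ = (0.3167, -3.0421) → reset → x⁺ = (0.5597, -2.5846), jump to mode 1
Mode 1: flow for 0.9513 to horizon, guard not reached → x = (1.9253, -2.7210)

1 0.9537 0->1
2 1.5552 1->2
3 3.0825 2->1
final: 1 1.9253 -2.7210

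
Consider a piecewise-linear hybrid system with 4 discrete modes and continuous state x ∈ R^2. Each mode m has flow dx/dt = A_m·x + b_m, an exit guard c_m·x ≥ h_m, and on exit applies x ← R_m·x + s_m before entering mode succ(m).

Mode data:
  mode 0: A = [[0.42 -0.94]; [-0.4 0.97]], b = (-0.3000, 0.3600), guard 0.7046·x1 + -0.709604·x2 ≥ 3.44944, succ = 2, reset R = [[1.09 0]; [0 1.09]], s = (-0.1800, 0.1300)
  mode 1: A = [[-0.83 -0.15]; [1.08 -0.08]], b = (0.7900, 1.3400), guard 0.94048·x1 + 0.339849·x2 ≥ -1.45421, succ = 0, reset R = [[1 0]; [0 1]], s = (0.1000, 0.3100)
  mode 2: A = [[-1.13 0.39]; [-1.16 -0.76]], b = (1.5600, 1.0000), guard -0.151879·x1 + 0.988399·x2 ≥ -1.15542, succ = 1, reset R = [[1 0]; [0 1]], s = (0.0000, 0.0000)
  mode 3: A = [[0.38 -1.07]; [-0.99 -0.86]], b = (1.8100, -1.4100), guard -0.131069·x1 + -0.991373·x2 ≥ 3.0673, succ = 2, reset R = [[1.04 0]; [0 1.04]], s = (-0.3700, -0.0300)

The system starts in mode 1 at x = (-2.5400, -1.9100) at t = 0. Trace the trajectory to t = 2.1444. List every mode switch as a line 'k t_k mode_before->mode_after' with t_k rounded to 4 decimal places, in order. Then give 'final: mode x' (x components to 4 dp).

Mode 1: guard c·x = -1.4542 hit at Δt = 0.7175 (t = 0.7175), x⁻ = (-0.8027, -2.0578) → reset → x⁺ = (-0.7027, -1.7478), jump to mode 0
Mode 0: guard c·x = 3.4494 hit at Δt = 0.9138 (t = 1.6313), x⁻ = (1.2031, -3.6665) → reset → x⁺ = (1.1313, -3.8665), jump to mode 2
Mode 2: flow for 0.5131 to horizon, guard not reached → x = (0.7597, -2.6344)

1 0.7175 1->0
2 1.6313 0->2
final: 2 0.7597 -2.6344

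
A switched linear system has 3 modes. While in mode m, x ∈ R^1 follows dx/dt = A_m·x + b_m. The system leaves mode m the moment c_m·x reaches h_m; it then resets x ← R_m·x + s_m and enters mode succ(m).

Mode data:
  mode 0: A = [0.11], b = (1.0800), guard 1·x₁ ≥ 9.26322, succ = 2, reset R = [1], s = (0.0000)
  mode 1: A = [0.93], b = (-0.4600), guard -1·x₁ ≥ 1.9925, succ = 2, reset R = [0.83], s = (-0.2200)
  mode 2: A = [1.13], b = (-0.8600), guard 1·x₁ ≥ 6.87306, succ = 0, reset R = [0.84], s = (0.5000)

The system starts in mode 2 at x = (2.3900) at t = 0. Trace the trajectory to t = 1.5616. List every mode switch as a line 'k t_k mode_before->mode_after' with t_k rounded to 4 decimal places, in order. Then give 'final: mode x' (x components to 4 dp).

Mode 2: guard c·x = 6.8731 hit at Δt = 1.1702 (t = 1.1702), x⁻ = (6.8731) → reset → x⁺ = (6.2734), jump to mode 0
Mode 0: flow for 0.3914 to horizon, guard not reached → x = (6.9813)

1 1.1702 2->0
final: 0 6.9813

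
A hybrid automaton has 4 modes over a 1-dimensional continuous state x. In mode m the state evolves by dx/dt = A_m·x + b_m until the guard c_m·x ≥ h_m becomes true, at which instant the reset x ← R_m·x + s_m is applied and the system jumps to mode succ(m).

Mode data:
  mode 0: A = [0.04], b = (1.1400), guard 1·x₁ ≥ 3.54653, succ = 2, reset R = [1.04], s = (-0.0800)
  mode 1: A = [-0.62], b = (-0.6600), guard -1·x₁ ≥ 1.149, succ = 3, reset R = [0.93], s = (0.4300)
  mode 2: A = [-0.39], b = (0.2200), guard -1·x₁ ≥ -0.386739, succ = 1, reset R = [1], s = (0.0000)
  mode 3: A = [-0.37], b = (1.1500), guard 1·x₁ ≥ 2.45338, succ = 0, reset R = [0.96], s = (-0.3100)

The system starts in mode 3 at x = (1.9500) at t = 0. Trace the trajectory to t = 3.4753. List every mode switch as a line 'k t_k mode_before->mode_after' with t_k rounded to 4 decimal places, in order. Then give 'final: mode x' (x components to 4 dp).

1 1.5414 3->0
2 2.7409 0->2
final: 2 2.8502

Mode 3: guard c·x = 2.4534 hit at Δt = 1.5414 (t = 1.5414), x⁻ = (2.4534) → reset → x⁺ = (2.0452), jump to mode 0
Mode 0: guard c·x = 3.5465 hit at Δt = 1.1995 (t = 2.7409), x⁻ = (3.5465) → reset → x⁺ = (3.6084), jump to mode 2
Mode 2: flow for 0.7344 to horizon, guard not reached → x = (2.8502)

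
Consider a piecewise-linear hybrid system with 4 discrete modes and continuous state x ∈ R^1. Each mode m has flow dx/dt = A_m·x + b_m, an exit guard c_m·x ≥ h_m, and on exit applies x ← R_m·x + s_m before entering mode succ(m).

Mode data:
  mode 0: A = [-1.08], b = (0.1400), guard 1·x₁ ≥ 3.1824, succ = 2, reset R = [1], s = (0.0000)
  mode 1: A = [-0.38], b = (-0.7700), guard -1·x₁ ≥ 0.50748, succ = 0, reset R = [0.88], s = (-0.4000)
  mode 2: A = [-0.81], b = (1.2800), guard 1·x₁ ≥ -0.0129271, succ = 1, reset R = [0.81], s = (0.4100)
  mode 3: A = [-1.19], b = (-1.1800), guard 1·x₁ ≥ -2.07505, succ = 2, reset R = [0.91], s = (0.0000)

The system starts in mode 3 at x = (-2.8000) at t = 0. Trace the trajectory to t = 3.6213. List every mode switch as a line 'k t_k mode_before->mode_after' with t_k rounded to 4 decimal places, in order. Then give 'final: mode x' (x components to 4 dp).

1 0.4305 3->2
2 1.3910 2->1
3 2.6232 1->0
final: 0 -0.2026

Mode 3: guard c·x = -2.0751 hit at Δt = 0.4305 (t = 0.4305), x⁻ = (-2.0751) → reset → x⁺ = (-1.8883), jump to mode 2
Mode 2: guard c·x = -0.0129 hit at Δt = 0.9605 (t = 1.3910), x⁻ = (-0.0129) → reset → x⁺ = (0.3995), jump to mode 1
Mode 1: guard c·x = 0.5075 hit at Δt = 1.2322 (t = 2.6232), x⁻ = (-0.5075) → reset → x⁺ = (-0.8466), jump to mode 0
Mode 0: flow for 0.9981 to horizon, guard not reached → x = (-0.2026)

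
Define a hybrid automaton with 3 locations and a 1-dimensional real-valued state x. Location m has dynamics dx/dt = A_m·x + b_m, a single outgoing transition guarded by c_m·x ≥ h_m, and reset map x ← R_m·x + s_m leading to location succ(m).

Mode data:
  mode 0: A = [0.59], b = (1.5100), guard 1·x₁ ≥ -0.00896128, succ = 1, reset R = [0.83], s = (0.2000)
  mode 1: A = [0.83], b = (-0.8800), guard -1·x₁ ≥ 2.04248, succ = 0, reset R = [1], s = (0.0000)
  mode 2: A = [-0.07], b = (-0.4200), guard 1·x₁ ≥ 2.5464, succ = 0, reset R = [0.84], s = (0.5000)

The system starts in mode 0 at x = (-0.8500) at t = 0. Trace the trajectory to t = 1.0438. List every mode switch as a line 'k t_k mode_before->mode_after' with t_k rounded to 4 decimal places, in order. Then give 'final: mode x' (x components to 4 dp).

Mode 0: guard c·x = -0.0090 hit at Δt = 0.6782 (t = 0.6782), x⁻ = (-0.0090) → reset → x⁺ = (0.1926), jump to mode 1
Mode 1: flow for 0.3656 to horizon, guard not reached → x = (-0.1150)

1 0.6782 0->1
final: 1 -0.1150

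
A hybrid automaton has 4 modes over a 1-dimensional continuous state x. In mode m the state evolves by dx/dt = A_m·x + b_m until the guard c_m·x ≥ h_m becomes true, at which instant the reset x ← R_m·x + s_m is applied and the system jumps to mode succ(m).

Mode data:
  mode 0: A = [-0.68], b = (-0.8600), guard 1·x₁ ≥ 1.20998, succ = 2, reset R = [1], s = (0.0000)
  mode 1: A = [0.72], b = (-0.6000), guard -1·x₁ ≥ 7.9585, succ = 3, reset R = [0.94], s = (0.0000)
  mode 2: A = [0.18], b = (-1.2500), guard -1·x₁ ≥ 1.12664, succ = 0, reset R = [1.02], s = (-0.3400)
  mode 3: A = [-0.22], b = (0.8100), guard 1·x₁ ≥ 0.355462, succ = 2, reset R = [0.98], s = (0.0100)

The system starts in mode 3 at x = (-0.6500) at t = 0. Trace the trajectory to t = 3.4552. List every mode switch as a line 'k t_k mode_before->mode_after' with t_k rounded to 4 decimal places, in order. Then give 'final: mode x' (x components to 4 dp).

1 1.2005 3->2
2 2.3301 2->0
final: 0 -1.3692

Mode 3: guard c·x = 0.3555 hit at Δt = 1.2005 (t = 1.2005), x⁻ = (0.3555) → reset → x⁺ = (0.3584), jump to mode 2
Mode 2: guard c·x = 1.1266 hit at Δt = 1.1296 (t = 2.3301), x⁻ = (-1.1266) → reset → x⁺ = (-1.4892), jump to mode 0
Mode 0: flow for 1.1251 to horizon, guard not reached → x = (-1.3692)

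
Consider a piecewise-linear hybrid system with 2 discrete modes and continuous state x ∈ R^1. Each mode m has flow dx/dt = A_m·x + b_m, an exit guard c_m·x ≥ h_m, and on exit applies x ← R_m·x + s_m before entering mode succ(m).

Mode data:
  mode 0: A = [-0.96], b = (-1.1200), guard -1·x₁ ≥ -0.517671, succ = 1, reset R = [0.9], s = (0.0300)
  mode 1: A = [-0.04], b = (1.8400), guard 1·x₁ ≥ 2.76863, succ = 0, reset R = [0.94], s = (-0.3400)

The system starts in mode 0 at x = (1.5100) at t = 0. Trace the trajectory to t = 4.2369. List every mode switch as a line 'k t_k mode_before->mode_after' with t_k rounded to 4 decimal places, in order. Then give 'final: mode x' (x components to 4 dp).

Mode 0: guard c·x = -0.5177 hit at Δt = 0.4825 (t = 0.4825), x⁻ = (0.5177) → reset → x⁺ = (0.4959), jump to mode 1
Mode 1: guard c·x = 2.7686 hit at Δt = 1.2809 (t = 1.7634), x⁻ = (2.7686) → reset → x⁺ = (2.2625), jump to mode 0
Mode 0: guard c·x = -0.5177 hit at Δt = 0.7406 (t = 2.5040), x⁻ = (0.5177) → reset → x⁺ = (0.4959), jump to mode 1
Mode 1: guard c·x = 2.7686 hit at Δt = 1.2809 (t = 3.7849), x⁻ = (2.7686) → reset → x⁺ = (2.2625), jump to mode 0
Mode 0: flow for 0.4520 to horizon, guard not reached → x = (1.0553)

1 0.4825 0->1
2 1.7634 1->0
3 2.5040 0->1
4 3.7849 1->0
final: 0 1.0553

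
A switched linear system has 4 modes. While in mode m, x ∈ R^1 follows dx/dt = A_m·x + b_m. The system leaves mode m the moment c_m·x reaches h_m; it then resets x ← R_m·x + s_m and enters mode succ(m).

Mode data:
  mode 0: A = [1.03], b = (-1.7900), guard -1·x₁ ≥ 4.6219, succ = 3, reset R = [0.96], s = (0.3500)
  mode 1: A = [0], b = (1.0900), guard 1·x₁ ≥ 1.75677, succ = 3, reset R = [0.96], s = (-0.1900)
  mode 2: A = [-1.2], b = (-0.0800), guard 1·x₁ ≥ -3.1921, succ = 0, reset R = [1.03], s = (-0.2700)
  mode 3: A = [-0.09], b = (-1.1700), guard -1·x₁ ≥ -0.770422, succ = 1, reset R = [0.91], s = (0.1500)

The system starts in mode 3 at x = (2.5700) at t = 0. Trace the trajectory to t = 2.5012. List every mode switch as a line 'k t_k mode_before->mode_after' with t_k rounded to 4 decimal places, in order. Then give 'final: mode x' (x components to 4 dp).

1 1.3647 3->1
2 2.1956 1->3
final: 3 1.1032

Mode 3: guard c·x = -0.7704 hit at Δt = 1.3647 (t = 1.3647), x⁻ = (0.7704) → reset → x⁺ = (0.8511), jump to mode 1
Mode 1: guard c·x = 1.7568 hit at Δt = 0.8309 (t = 2.1956), x⁻ = (1.7568) → reset → x⁺ = (1.4965), jump to mode 3
Mode 3: flow for 0.3056 to horizon, guard not reached → x = (1.1032)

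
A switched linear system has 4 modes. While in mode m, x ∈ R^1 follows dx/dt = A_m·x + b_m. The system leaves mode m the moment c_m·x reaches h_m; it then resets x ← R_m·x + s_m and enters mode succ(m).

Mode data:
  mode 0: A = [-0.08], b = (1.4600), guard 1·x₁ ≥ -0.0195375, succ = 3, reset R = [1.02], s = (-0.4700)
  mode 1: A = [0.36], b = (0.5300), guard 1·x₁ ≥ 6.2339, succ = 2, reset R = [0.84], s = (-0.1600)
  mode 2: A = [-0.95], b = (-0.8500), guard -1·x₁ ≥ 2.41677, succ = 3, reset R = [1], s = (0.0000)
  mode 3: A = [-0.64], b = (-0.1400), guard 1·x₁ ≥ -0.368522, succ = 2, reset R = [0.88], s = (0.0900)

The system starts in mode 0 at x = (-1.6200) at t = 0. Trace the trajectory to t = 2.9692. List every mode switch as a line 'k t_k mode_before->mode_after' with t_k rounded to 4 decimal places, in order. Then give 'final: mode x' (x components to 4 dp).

1 1.0497 0->3
2 1.9773 3->2
final: 2 -0.6373

Mode 0: guard c·x = -0.0195 hit at Δt = 1.0497 (t = 1.0497), x⁻ = (-0.0195) → reset → x⁺ = (-0.4899), jump to mode 3
Mode 3: guard c·x = -0.3685 hit at Δt = 0.9276 (t = 1.9773), x⁻ = (-0.3685) → reset → x⁺ = (-0.2343), jump to mode 2
Mode 2: flow for 0.9919 to horizon, guard not reached → x = (-0.6373)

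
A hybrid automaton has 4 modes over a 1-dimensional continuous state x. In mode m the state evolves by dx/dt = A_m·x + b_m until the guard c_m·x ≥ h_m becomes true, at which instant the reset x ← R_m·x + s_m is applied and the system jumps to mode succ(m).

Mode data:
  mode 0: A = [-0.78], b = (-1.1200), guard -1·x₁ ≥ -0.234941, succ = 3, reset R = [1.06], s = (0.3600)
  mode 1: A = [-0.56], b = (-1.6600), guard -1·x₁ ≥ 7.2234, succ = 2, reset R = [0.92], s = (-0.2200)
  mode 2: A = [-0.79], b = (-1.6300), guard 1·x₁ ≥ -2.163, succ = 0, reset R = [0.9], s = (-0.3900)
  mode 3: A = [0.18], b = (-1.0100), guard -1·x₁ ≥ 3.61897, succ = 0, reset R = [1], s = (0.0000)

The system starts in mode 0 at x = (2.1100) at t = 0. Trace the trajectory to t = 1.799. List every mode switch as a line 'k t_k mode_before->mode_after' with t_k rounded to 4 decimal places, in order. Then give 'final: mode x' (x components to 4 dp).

1 0.9647 0->3
final: 3 -0.2015

Mode 0: guard c·x = -0.2349 hit at Δt = 0.9647 (t = 0.9647), x⁻ = (0.2349) → reset → x⁺ = (0.6090), jump to mode 3
Mode 3: flow for 0.8343 to horizon, guard not reached → x = (-0.2015)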